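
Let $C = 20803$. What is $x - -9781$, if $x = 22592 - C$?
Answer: $11570$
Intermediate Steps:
$x = 1789$ ($x = 22592 - 20803 = 1789$)
$x - -9781 = 1789 - -9781 = 1789 + 9781 = 11570$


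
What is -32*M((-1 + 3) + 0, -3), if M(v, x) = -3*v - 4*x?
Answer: -192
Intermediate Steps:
M(v, x) = -4*x - 3*v
-32*M((-1 + 3) + 0, -3) = -32*(-4*(-3) - 3*((-1 + 3) + 0)) = -32*(12 - 3*(2 + 0)) = -32*(12 - 3*2) = -32*(12 - 6) = -32*6 = -192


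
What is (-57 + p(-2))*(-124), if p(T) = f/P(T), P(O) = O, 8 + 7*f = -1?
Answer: 48918/7 ≈ 6988.3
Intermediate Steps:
f = -9/7 (f = -8/7 + (1/7)*(-1) = -8/7 - 1/7 = -9/7 ≈ -1.2857)
p(T) = -9/(7*T)
(-57 + p(-2))*(-124) = (-57 - 9/7/(-2))*(-124) = (-57 - 9/7*(-1/2))*(-124) = (-57 + 9/14)*(-124) = -789/14*(-124) = 48918/7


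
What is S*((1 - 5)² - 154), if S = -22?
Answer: 3036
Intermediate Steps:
S*((1 - 5)² - 154) = -22*((1 - 5)² - 154) = -22*((-4)² - 154) = -22*(16 - 154) = -22*(-138) = 3036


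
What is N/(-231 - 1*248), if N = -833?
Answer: 833/479 ≈ 1.7390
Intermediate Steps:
N/(-231 - 1*248) = -833/(-231 - 1*248) = -833/(-231 - 248) = -833/(-479) = -833*(-1/479) = 833/479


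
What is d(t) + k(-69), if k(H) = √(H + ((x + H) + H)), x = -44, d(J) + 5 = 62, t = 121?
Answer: 57 + I*√251 ≈ 57.0 + 15.843*I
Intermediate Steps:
d(J) = 57 (d(J) = -5 + 62 = 57)
k(H) = √(-44 + 3*H) (k(H) = √(H + ((-44 + H) + H)) = √(H + (-44 + 2*H)) = √(-44 + 3*H))
d(t) + k(-69) = 57 + √(-44 + 3*(-69)) = 57 + √(-44 - 207) = 57 + √(-251) = 57 + I*√251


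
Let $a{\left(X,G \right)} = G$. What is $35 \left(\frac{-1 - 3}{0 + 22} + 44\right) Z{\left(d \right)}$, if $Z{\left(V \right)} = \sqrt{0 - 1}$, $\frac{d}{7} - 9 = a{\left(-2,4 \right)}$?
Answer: $\frac{16870 i}{11} \approx 1533.6 i$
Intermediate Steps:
$d = 91$ ($d = 63 + 7 \cdot 4 = 63 + 28 = 91$)
$Z{\left(V \right)} = i$ ($Z{\left(V \right)} = \sqrt{-1} = i$)
$35 \left(\frac{-1 - 3}{0 + 22} + 44\right) Z{\left(d \right)} = 35 \left(\frac{-1 - 3}{0 + 22} + 44\right) i = 35 \left(\frac{-1 + \left(-8 + 5\right)}{22} + 44\right) i = 35 \left(\left(-1 - 3\right) \frac{1}{22} + 44\right) i = 35 \left(\left(-4\right) \frac{1}{22} + 44\right) i = 35 \left(- \frac{2}{11} + 44\right) i = 35 \cdot \frac{482}{11} i = \frac{16870 i}{11}$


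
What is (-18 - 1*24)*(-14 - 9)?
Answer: 966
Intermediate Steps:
(-18 - 1*24)*(-14 - 9) = (-18 - 24)*(-23) = -42*(-23) = 966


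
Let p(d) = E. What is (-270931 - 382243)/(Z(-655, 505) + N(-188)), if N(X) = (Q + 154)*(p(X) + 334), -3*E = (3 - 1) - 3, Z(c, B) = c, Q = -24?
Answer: -1959522/128425 ≈ -15.258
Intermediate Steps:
E = ⅓ (E = -((3 - 1) - 3)/3 = -(2 - 3)/3 = -⅓*(-1) = ⅓ ≈ 0.33333)
p(d) = ⅓
N(X) = 130390/3 (N(X) = (-24 + 154)*(⅓ + 334) = 130*(1003/3) = 130390/3)
(-270931 - 382243)/(Z(-655, 505) + N(-188)) = (-270931 - 382243)/(-655 + 130390/3) = -653174/128425/3 = -653174*3/128425 = -1959522/128425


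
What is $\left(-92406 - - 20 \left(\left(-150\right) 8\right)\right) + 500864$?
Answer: $384458$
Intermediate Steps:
$\left(-92406 - - 20 \left(\left(-150\right) 8\right)\right) + 500864 = \left(-92406 - \left(-20\right) \left(-1200\right)\right) + 500864 = \left(-92406 - 24000\right) + 500864 = -116406 + 500864 = 384458$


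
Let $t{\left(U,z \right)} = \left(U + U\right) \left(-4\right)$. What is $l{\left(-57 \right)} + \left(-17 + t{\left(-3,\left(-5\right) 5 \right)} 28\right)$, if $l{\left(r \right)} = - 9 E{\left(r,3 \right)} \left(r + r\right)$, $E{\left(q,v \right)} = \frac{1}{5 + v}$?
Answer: $\frac{3133}{4} \approx 783.25$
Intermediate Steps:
$t{\left(U,z \right)} = - 8 U$ ($t{\left(U,z \right)} = 2 U \left(-4\right) = - 8 U$)
$l{\left(r \right)} = - \frac{9 r}{4}$ ($l{\left(r \right)} = - 9 \frac{r + r}{5 + 3} = - 9 \frac{2 r}{8} = - 9 \frac{r}{4} = - \frac{9 r}{4}$)
$l{\left(-57 \right)} + \left(-17 + t{\left(-3,\left(-5\right) 5 \right)} 28\right) = \left(- \frac{9}{4}\right) \left(-57\right) - \left(17 - \left(-8\right) \left(-3\right) 28\right) = \frac{513}{4} + \left(-17 + 24 \cdot 28\right) = \frac{513}{4} + \left(-17 + 672\right) = \frac{513}{4} + 655 = \frac{3133}{4}$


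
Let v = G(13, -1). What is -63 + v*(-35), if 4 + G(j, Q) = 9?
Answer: -238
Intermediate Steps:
G(j, Q) = 5 (G(j, Q) = -4 + 9 = 5)
v = 5
-63 + v*(-35) = -63 + 5*(-35) = -63 - 175 = -238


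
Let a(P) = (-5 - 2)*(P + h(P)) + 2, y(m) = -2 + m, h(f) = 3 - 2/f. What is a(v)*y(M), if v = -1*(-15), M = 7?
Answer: -1846/3 ≈ -615.33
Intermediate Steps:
h(f) = 3 - 2/f
v = 15
a(P) = -19 - 7*P + 14/P (a(P) = (-5 - 2)*(P + (3 - 2/P)) + 2 = -7*(3 + P - 2/P) + 2 = (-21 - 7*P + 14/P) + 2 = -19 - 7*P + 14/P)
a(v)*y(M) = (-19 - 7*15 + 14/15)*(-2 + 7) = (-19 - 105 + 14*(1/15))*5 = (-19 - 105 + 14/15)*5 = -1846/15*5 = -1846/3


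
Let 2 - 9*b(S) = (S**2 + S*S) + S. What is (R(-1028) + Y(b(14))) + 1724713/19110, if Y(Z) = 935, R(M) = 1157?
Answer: 41702833/19110 ≈ 2182.3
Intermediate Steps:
b(S) = 2/9 - 2*S**2/9 - S/9 (b(S) = 2/9 - ((S**2 + S*S) + S)/9 = 2/9 - ((S**2 + S**2) + S)/9 = 2/9 - (2*S**2 + S)/9 = 2/9 - (S + 2*S**2)/9 = 2/9 + (-2*S**2/9 - S/9) = 2/9 - 2*S**2/9 - S/9)
(R(-1028) + Y(b(14))) + 1724713/19110 = (1157 + 935) + 1724713/19110 = 2092 + 1724713*(1/19110) = 2092 + 1724713/19110 = 41702833/19110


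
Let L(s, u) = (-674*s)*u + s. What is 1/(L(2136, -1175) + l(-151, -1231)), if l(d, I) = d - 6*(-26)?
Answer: 1/1691607341 ≈ 5.9115e-10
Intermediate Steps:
l(d, I) = 156 + d (l(d, I) = d + 156 = 156 + d)
L(s, u) = s - 674*s*u (L(s, u) = -674*s*u + s = s - 674*s*u)
1/(L(2136, -1175) + l(-151, -1231)) = 1/(2136*(1 - 674*(-1175)) + (156 - 151)) = 1/(2136*(1 + 791950) + 5) = 1/(2136*791951 + 5) = 1/(1691607336 + 5) = 1/1691607341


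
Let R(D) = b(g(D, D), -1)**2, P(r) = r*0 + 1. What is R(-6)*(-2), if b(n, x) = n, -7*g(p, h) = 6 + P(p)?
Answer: -2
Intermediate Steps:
P(r) = 1 (P(r) = 0 + 1 = 1)
g(p, h) = -1 (g(p, h) = -(6 + 1)/7 = -1/7*7 = -1)
R(D) = 1 (R(D) = (-1)**2 = 1)
R(-6)*(-2) = 1*(-2) = -2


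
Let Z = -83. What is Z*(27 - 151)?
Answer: 10292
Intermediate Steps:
Z*(27 - 151) = -83*(27 - 151) = -83*(-124) = 10292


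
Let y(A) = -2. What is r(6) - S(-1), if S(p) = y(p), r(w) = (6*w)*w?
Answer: 218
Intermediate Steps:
r(w) = 6*w²
S(p) = -2
r(6) - S(-1) = 6*6² - 1*(-2) = 6*36 + 2 = 216 + 2 = 218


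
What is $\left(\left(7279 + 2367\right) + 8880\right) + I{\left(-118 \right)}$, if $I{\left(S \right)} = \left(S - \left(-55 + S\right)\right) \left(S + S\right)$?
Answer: $5546$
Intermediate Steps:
$I{\left(S \right)} = 110 S$ ($I{\left(S \right)} = 55 \cdot 2 S = 110 S$)
$\left(\left(7279 + 2367\right) + 8880\right) + I{\left(-118 \right)} = \left(\left(7279 + 2367\right) + 8880\right) + 110 \left(-118\right) = \left(9646 + 8880\right) - 12980 = 18526 - 12980 = 5546$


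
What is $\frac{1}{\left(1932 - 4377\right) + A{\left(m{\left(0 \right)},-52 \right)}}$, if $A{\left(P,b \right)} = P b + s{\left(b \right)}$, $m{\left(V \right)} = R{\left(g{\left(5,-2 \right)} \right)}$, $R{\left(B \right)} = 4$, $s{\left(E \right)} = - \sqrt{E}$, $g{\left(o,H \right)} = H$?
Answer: $\frac{i}{- 2653 i + 2 \sqrt{13}} \approx -0.00037693 + 1.0245 \cdot 10^{-6} i$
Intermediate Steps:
$m{\left(V \right)} = 4$
$A{\left(P,b \right)} = - \sqrt{b} + P b$ ($A{\left(P,b \right)} = P b - \sqrt{b} = - \sqrt{b} + P b$)
$\frac{1}{\left(1932 - 4377\right) + A{\left(m{\left(0 \right)},-52 \right)}} = \frac{1}{\left(1932 - 4377\right) + \left(- \sqrt{-52} + 4 \left(-52\right)\right)} = \frac{1}{-2445 - \left(208 + 2 i \sqrt{13}\right)} = \frac{1}{-2653 - 2 i \sqrt{13}}$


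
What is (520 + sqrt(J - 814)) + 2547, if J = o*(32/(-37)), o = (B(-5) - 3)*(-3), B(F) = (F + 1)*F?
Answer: 3067 + I*sqrt(1053982)/37 ≈ 3067.0 + 27.747*I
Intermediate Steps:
B(F) = F*(1 + F) (B(F) = (1 + F)*F = F*(1 + F))
o = -51 (o = (-5*(1 - 5) - 3)*(-3) = (-5*(-4) - 3)*(-3) = (20 - 3)*(-3) = 17*(-3) = -51)
J = 1632/37 (J = -1632/(-37) = -1632*(-1)/37 = -51*(-32/37) = 1632/37 ≈ 44.108)
(520 + sqrt(J - 814)) + 2547 = (520 + sqrt(1632/37 - 814)) + 2547 = (520 + sqrt(-28486/37)) + 2547 = (520 + I*sqrt(1053982)/37) + 2547 = 3067 + I*sqrt(1053982)/37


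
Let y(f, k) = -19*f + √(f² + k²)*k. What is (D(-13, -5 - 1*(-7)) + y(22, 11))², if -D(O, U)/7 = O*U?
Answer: 128901 - 57112*√5 ≈ 1194.7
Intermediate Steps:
D(O, U) = -7*O*U
y(f, k) = -19*f + k*√(f² + k²)
(D(-13, -5 - 1*(-7)) + y(22, 11))² = (-7*(-13)*(-5 - 1*(-7)) + (-19*22 + 11*√(22² + 11²)))² = (-7*(-13)*(-5 + 7) + (-418 + 11*√(484 + 121)))² = (-7*(-13)*2 + (-418 + 11*√605))² = (182 + (-418 + 11*(11*√5)))² = (182 + (-418 + 121*√5))² = (-236 + 121*√5)²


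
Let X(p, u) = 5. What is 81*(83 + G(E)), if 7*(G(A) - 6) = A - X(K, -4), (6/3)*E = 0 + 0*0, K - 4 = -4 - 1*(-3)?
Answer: 50058/7 ≈ 7151.1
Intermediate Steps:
K = 3 (K = 4 + (-4 - 1*(-3)) = 4 + (-4 + 3) = 4 - 1 = 3)
E = 0 (E = (0 + 0*0)/2 = (0 + 0)/2 = (½)*0 = 0)
G(A) = 37/7 + A/7 (G(A) = 6 + (A - 1*5)/7 = 6 + (A - 5)/7 = 6 + (-5 + A)/7 = 6 + (-5/7 + A/7) = 37/7 + A/7)
81*(83 + G(E)) = 81*(83 + (37/7 + (⅐)*0)) = 81*(83 + (37/7 + 0)) = 81*(83 + 37/7) = 81*(618/7) = 50058/7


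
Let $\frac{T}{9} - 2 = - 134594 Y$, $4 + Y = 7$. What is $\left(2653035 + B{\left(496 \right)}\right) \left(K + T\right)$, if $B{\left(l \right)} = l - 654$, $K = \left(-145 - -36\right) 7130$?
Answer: $-11702344493630$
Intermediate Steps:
$Y = 3$ ($Y = -4 + 7 = 3$)
$K = -777170$ ($K = \left(-145 + 36\right) 7130 = \left(-109\right) 7130 = -777170$)
$B{\left(l \right)} = -654 + l$ ($B{\left(l \right)} = l - 654 = -654 + l$)
$T = -3634020$ ($T = 18 + 9 \left(\left(-134594\right) 3\right) = 18 + 9 \left(-403782\right) = 18 - 3634038 = -3634020$)
$\left(2653035 + B{\left(496 \right)}\right) \left(K + T\right) = \left(2653035 + \left(-654 + 496\right)\right) \left(-777170 - 3634020\right) = \left(2653035 - 158\right) \left(-4411190\right) = 2652877 \left(-4411190\right) = -11702344493630$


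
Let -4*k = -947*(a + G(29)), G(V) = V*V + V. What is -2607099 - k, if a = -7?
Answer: -11245657/4 ≈ -2.8114e+6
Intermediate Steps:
G(V) = V + V**2 (G(V) = V**2 + V = V + V**2)
k = 817261/4 (k = -(-947)*(-7 + 29*(1 + 29))/4 = -(-947)*(-7 + 29*30)/4 = -(-947)*(-7 + 870)/4 = -(-947)*863/4 = -1/4*(-817261) = 817261/4 ≈ 2.0432e+5)
-2607099 - k = -2607099 - 1*817261/4 = -2607099 - 817261/4 = -11245657/4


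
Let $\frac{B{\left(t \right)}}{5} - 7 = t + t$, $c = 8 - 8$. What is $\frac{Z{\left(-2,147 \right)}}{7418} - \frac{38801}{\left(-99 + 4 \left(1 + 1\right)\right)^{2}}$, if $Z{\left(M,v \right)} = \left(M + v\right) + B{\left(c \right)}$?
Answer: $- \frac{20452517}{4387747} \approx -4.6613$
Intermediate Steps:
$c = 0$ ($c = 8 - 8 = 0$)
$B{\left(t \right)} = 35 + 10 t$ ($B{\left(t \right)} = 35 + 5 \left(t + t\right) = 35 + 5 \cdot 2 t = 35 + 10 t$)
$Z{\left(M,v \right)} = 35 + M + v$ ($Z{\left(M,v \right)} = \left(M + v\right) + \left(35 + 10 \cdot 0\right) = \left(M + v\right) + \left(35 + 0\right) = \left(M + v\right) + 35 = 35 + M + v$)
$\frac{Z{\left(-2,147 \right)}}{7418} - \frac{38801}{\left(-99 + 4 \left(1 + 1\right)\right)^{2}} = \frac{35 - 2 + 147}{7418} - \frac{38801}{\left(-99 + 4 \left(1 + 1\right)\right)^{2}} = 180 \cdot \frac{1}{7418} - \frac{38801}{\left(-99 + 4 \cdot 2\right)^{2}} = \frac{90}{3709} - \frac{38801}{\left(-99 + 8\right)^{2}} = \frac{90}{3709} - \frac{38801}{\left(-91\right)^{2}} = \frac{90}{3709} - \frac{38801}{8281} = \frac{90}{3709} - \frac{5543}{1183} = - \frac{20452517}{4387747}$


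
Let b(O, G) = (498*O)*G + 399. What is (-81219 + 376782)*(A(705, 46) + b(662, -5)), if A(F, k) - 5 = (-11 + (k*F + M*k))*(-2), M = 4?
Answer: -506353211466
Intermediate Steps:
b(O, G) = 399 + 498*G*O (b(O, G) = 498*G*O + 399 = 399 + 498*G*O)
A(F, k) = 27 - 8*k - 2*F*k (A(F, k) = 5 + (-11 + (k*F + 4*k))*(-2) = 5 + (-11 + (F*k + 4*k))*(-2) = 5 + (-11 + (4*k + F*k))*(-2) = 5 + (-11 + 4*k + F*k)*(-2) = 5 + (22 - 8*k - 2*F*k) = 27 - 8*k - 2*F*k)
(-81219 + 376782)*(A(705, 46) + b(662, -5)) = (-81219 + 376782)*((27 - 8*46 - 2*705*46) + (399 + 498*(-5)*662)) = 295563*((27 - 368 - 64860) + (399 - 1648380)) = 295563*(-65201 - 1647981) = 295563*(-1713182) = -506353211466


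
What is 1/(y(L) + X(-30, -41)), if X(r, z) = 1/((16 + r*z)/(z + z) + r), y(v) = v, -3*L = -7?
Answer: 5559/12848 ≈ 0.43267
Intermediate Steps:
L = 7/3 (L = -⅓*(-7) = 7/3 ≈ 2.3333)
X(r, z) = 1/(r + (16 + r*z)/(2*z)) (X(r, z) = 1/((16 + r*z)/((2*z)) + r) = 1/((16 + r*z)*(1/(2*z)) + r) = 1/((16 + r*z)/(2*z) + r) = 1/(r + (16 + r*z)/(2*z)))
1/(y(L) + X(-30, -41)) = 1/(7/3 + 2*(-41)/(16 + 3*(-30)*(-41))) = 1/(7/3 + 2*(-41)/(16 + 3690)) = 1/(7/3 + 2*(-41)/3706) = 1/(7/3 + 2*(-41)*(1/3706)) = 1/(7/3 - 41/1853) = 1/(12848/5559) = 5559/12848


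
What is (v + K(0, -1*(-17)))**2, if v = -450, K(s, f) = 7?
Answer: 196249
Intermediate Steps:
(v + K(0, -1*(-17)))**2 = (-450 + 7)**2 = (-443)**2 = 196249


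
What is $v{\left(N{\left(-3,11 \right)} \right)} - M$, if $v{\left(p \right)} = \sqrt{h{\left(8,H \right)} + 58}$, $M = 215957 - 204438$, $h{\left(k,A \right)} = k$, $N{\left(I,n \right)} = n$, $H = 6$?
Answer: $-11519 + \sqrt{66} \approx -11511.0$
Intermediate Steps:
$M = 11519$ ($M = 215957 - 204438 = 11519$)
$v{\left(p \right)} = \sqrt{66}$ ($v{\left(p \right)} = \sqrt{8 + 58} = \sqrt{66}$)
$v{\left(N{\left(-3,11 \right)} \right)} - M = \sqrt{66} - 11519 = -11519 + \sqrt{66}$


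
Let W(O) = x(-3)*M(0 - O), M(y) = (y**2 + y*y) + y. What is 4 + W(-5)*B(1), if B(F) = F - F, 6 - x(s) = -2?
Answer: 4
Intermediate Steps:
x(s) = 8 (x(s) = 6 - 1*(-2) = 6 + 2 = 8)
M(y) = y + 2*y**2 (M(y) = (y**2 + y**2) + y = 2*y**2 + y = y + 2*y**2)
B(F) = 0
W(O) = -8*O*(1 - 2*O) (W(O) = 8*((0 - O)*(1 + 2*(0 - O))) = 8*((-O)*(1 + 2*(-O))) = 8*((-O)*(1 - 2*O)) = 8*(-O*(1 - 2*O)) = -8*O*(1 - 2*O))
4 + W(-5)*B(1) = 4 + (8*(-5)*(-1 + 2*(-5)))*0 = 4 + (8*(-5)*(-1 - 10))*0 = 4 + (8*(-5)*(-11))*0 = 4 + 440*0 = 4 + 0 = 4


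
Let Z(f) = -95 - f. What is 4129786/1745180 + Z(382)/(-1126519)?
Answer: 32768414407/13844918510 ≈ 2.3668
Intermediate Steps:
4129786/1745180 + Z(382)/(-1126519) = 4129786/1745180 + (-95 - 1*382)/(-1126519) = 4129786*(1/1745180) + (-95 - 382)*(-1/1126519) = 29083/12290 - 477*(-1/1126519) = 29083/12290 + 477/1126519 = 32768414407/13844918510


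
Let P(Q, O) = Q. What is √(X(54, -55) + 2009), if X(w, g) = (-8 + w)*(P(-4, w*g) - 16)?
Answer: 33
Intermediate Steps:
X(w, g) = 160 - 20*w (X(w, g) = (-8 + w)*(-4 - 16) = (-8 + w)*(-20) = 160 - 20*w)
√(X(54, -55) + 2009) = √((160 - 20*54) + 2009) = √((160 - 1080) + 2009) = √(-920 + 2009) = √1089 = 33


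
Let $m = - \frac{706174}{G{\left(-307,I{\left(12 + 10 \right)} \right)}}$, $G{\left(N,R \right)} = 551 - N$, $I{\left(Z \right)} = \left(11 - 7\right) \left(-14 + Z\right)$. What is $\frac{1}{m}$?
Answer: $- \frac{429}{353087} \approx -0.001215$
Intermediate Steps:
$I{\left(Z \right)} = -56 + 4 Z$ ($I{\left(Z \right)} = 4 \left(-14 + Z\right) = -56 + 4 Z$)
$m = - \frac{353087}{429}$ ($m = - \frac{706174}{551 - -307} = - \frac{706174}{551 + 307} = - \frac{706174}{858} = \left(-706174\right) \frac{1}{858} = - \frac{353087}{429} \approx -823.05$)
$\frac{1}{m} = \frac{1}{- \frac{353087}{429}} = - \frac{429}{353087}$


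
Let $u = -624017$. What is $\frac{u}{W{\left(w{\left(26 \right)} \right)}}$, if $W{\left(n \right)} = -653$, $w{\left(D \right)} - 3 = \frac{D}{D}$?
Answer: $\frac{624017}{653} \approx 955.62$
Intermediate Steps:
$w{\left(D \right)} = 4$ ($w{\left(D \right)} = 3 + \frac{D}{D} = 3 + 1 = 4$)
$\frac{u}{W{\left(w{\left(26 \right)} \right)}} = - \frac{624017}{-653} = \left(-624017\right) \left(- \frac{1}{653}\right) = \frac{624017}{653}$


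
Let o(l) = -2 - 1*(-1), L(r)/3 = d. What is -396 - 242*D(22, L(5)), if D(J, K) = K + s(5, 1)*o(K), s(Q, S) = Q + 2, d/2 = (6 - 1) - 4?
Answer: -154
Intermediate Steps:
d = 2 (d = 2*((6 - 1) - 4) = 2*(5 - 4) = 2*1 = 2)
L(r) = 6 (L(r) = 3*2 = 6)
s(Q, S) = 2 + Q
o(l) = -1 (o(l) = -2 + 1 = -1)
D(J, K) = -7 + K (D(J, K) = K + (2 + 5)*(-1) = K + 7*(-1) = K - 7 = -7 + K)
-396 - 242*D(22, L(5)) = -396 - 242*(-7 + 6) = -396 - 242*(-1) = -396 + 242 = -154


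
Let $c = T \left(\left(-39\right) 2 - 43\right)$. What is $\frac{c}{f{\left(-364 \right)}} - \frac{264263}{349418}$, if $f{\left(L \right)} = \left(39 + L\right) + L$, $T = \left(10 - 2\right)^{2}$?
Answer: $\frac{2523815785}{240749002} \approx 10.483$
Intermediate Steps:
$T = 64$ ($T = 8^{2} = 64$)
$c = -7744$ ($c = 64 \left(\left(-39\right) 2 - 43\right) = 64 \left(-78 - 43\right) = 64 \left(-121\right) = -7744$)
$f{\left(L \right)} = 39 + 2 L$
$\frac{c}{f{\left(-364 \right)}} - \frac{264263}{349418} = - \frac{7744}{39 + 2 \left(-364\right)} - \frac{264263}{349418} = - \frac{7744}{39 - 728} - \frac{264263}{349418} = - \frac{7744}{-689} - \frac{264263}{349418} = \left(-7744\right) \left(- \frac{1}{689}\right) - \frac{264263}{349418} = \frac{7744}{689} - \frac{264263}{349418} = \frac{2523815785}{240749002}$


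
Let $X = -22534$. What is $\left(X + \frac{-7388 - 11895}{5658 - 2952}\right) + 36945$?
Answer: $\frac{3543353}{246} \approx 14404.0$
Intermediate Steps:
$\left(X + \frac{-7388 - 11895}{5658 - 2952}\right) + 36945 = \left(-22534 + \frac{-7388 - 11895}{5658 - 2952}\right) + 36945 = \left(-22534 - \frac{19283}{2706}\right) + 36945 = \left(-22534 - \frac{1753}{246}\right) + 36945 = - \frac{5545117}{246} + 36945 = \frac{3543353}{246}$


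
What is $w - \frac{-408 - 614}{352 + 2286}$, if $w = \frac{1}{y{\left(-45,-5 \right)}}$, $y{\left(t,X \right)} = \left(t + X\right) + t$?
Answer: $\frac{47226}{125305} \approx 0.37689$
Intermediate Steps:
$y{\left(t,X \right)} = X + 2 t$ ($y{\left(t,X \right)} = \left(X + t\right) + t = X + 2 t$)
$w = - \frac{1}{95}$ ($w = \frac{1}{-5 + 2 \left(-45\right)} = \frac{1}{-5 - 90} = \frac{1}{-95} = - \frac{1}{95} \approx -0.010526$)
$w - \frac{-408 - 614}{352 + 2286} = - \frac{1}{95} - \frac{-408 - 614}{352 + 2286} = - \frac{1}{95} - - \frac{1022}{2638} = - \frac{1}{95} - \left(-1022\right) \frac{1}{2638} = - \frac{1}{95} - - \frac{511}{1319} = - \frac{1}{95} + \frac{511}{1319} = \frac{47226}{125305}$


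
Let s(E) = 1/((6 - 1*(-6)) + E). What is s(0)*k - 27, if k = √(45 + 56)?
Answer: -27 + √101/12 ≈ -26.163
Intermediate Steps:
k = √101 ≈ 10.050
s(E) = 1/(12 + E) (s(E) = 1/((6 + 6) + E) = 1/(12 + E))
s(0)*k - 27 = √101/(12 + 0) - 27 = √101/12 - 27 = -27 + √101/12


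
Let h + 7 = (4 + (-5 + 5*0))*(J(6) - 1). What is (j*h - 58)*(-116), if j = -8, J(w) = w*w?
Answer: -32248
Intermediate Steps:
J(w) = w²
h = -42 (h = -7 + (4 + (-5 + 5*0))*(6² - 1) = -7 + (4 + (-5 + 0))*(36 - 1) = -7 + (4 - 5)*35 = -7 - 1*35 = -7 - 35 = -42)
(j*h - 58)*(-116) = (-8*(-42) - 58)*(-116) = (336 - 58)*(-116) = 278*(-116) = -32248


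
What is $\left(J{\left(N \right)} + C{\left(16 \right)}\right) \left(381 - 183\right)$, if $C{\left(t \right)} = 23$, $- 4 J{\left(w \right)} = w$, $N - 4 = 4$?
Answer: $4158$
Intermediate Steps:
$N = 8$ ($N = 4 + 4 = 8$)
$J{\left(w \right)} = - \frac{w}{4}$
$\left(J{\left(N \right)} + C{\left(16 \right)}\right) \left(381 - 183\right) = \left(\left(- \frac{1}{4}\right) 8 + 23\right) \left(381 - 183\right) = \left(-2 + 23\right) 198 = 21 \cdot 198 = 4158$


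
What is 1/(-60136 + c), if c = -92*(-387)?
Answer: -1/24532 ≈ -4.0763e-5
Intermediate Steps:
c = 35604
1/(-60136 + c) = 1/(-60136 + 35604) = 1/(-24532) = -1/24532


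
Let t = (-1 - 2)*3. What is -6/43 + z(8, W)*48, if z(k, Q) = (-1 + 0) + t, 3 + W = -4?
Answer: -20646/43 ≈ -480.14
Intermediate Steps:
t = -9 (t = -3*3 = -9)
W = -7 (W = -3 - 4 = -7)
z(k, Q) = -10 (z(k, Q) = (-1 + 0) - 9 = -1 - 9 = -10)
-6/43 + z(8, W)*48 = -6/43 - 10*48 = -6*1/43 - 480 = -6/43 - 480 = -20646/43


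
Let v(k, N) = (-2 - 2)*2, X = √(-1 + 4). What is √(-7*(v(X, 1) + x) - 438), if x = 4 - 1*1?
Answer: I*√403 ≈ 20.075*I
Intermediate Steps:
X = √3 ≈ 1.7320
v(k, N) = -8 (v(k, N) = -4*2 = -8)
x = 3 (x = 4 - 1 = 3)
√(-7*(v(X, 1) + x) - 438) = √(-7*(-8 + 3) - 438) = √(-7*(-5) - 438) = √(35 - 438) = √(-403) = I*√403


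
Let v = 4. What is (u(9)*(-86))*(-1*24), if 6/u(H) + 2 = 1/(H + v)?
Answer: -160992/25 ≈ -6439.7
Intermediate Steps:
u(H) = 6/(-2 + 1/(4 + H)) (u(H) = 6/(-2 + 1/(H + 4)) = 6/(-2 + 1/(4 + H)))
(u(9)*(-86))*(-1*24) = ((6*(-4 - 1*9)/(7 + 2*9))*(-86))*(-1*24) = ((6*(-4 - 9)/(7 + 18))*(-86))*(-24) = ((6*(-13)/25)*(-86))*(-24) = ((6*(1/25)*(-13))*(-86))*(-24) = -78/25*(-86)*(-24) = (6708/25)*(-24) = -160992/25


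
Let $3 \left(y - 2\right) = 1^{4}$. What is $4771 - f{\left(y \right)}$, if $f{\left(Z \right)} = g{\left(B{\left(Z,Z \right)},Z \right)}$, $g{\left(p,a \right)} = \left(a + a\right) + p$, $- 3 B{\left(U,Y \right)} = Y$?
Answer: $\frac{42904}{9} \approx 4767.1$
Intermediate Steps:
$y = \frac{7}{3}$ ($y = 2 + \frac{1^{4}}{3} = 2 + \frac{1}{3} \cdot 1 = 2 + \frac{1}{3} = \frac{7}{3} \approx 2.3333$)
$B{\left(U,Y \right)} = - \frac{Y}{3}$
$g{\left(p,a \right)} = p + 2 a$ ($g{\left(p,a \right)} = 2 a + p = p + 2 a$)
$f{\left(Z \right)} = \frac{5 Z}{3}$ ($f{\left(Z \right)} = - \frac{Z}{3} + 2 Z = \frac{5 Z}{3}$)
$4771 - f{\left(y \right)} = 4771 - \frac{5}{3} \cdot \frac{7}{3} = 4771 - \frac{35}{9} = \frac{42904}{9}$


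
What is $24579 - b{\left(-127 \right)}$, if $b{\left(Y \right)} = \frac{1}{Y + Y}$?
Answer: $\frac{6243067}{254} \approx 24579.0$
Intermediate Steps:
$b{\left(Y \right)} = \frac{1}{2 Y}$
$24579 - b{\left(-127 \right)} = 24579 - \frac{1}{2 \left(-127\right)} = 24579 - \frac{1}{2} \left(- \frac{1}{127}\right) = 24579 - - \frac{1}{254} = 24579 + \frac{1}{254} = \frac{6243067}{254}$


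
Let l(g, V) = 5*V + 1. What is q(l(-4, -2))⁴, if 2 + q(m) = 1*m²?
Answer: 38950081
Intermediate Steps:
l(g, V) = 1 + 5*V
q(m) = -2 + m² (q(m) = -2 + 1*m² = -2 + m²)
q(l(-4, -2))⁴ = (-2 + (1 + 5*(-2))²)⁴ = (-2 + (1 - 10)²)⁴ = (-2 + (-9)²)⁴ = (-2 + 81)⁴ = 79⁴ = 38950081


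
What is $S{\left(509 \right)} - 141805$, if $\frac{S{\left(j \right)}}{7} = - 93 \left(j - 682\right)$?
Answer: $-29182$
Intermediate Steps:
$S{\left(j \right)} = 443982 - 651 j$ ($S{\left(j \right)} = 7 \left(- 93 \left(j - 682\right)\right) = 7 \left(- 93 \left(-682 + j\right)\right) = 7 \left(63426 - 93 j\right) = 443982 - 651 j$)
$S{\left(509 \right)} - 141805 = \left(443982 - 331359\right) - 141805 = 112623 - 141805 = -29182$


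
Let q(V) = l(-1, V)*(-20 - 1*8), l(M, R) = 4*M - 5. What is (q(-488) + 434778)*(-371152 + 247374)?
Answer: -53847143340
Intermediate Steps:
l(M, R) = -5 + 4*M
q(V) = 252 (q(V) = (-5 + 4*(-1))*(-20 - 1*8) = (-5 - 4)*(-20 - 8) = -9*(-28) = 252)
(q(-488) + 434778)*(-371152 + 247374) = (252 + 434778)*(-371152 + 247374) = 435030*(-123778) = -53847143340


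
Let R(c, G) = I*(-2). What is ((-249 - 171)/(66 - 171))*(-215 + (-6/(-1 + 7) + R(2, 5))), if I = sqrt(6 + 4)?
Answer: -864 - 8*sqrt(10) ≈ -889.30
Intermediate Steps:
I = sqrt(10) ≈ 3.1623
R(c, G) = -2*sqrt(10) (R(c, G) = sqrt(10)*(-2) = -2*sqrt(10))
((-249 - 171)/(66 - 171))*(-215 + (-6/(-1 + 7) + R(2, 5))) = ((-249 - 171)/(66 - 171))*(-215 + (-6/(-1 + 7) - 2*sqrt(10))) = (-420/(-105))*(-215 + (-6/6 - 2*sqrt(10))) = (-420*(-1/105))*(-215 + (-6*1/6 - 2*sqrt(10))) = 4*(-215 + (-1 - 2*sqrt(10))) = 4*(-216 - 2*sqrt(10)) = -864 - 8*sqrt(10)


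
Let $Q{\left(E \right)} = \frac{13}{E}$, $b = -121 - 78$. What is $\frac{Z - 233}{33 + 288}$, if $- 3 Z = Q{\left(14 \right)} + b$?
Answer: $- \frac{7013}{13482} \approx -0.52017$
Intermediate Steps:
$b = -199$
$Z = \frac{2773}{42}$ ($Z = - \frac{\frac{13}{14} - 199}{3} = \left(- \frac{1}{3}\right) \left(- \frac{2773}{14}\right) = \frac{2773}{42} \approx 66.024$)
$\frac{Z - 233}{33 + 288} = \frac{\frac{2773}{42} - 233}{33 + 288} = - \frac{7013}{42 \cdot 321} = \left(- \frac{7013}{42}\right) \frac{1}{321} = - \frac{7013}{13482}$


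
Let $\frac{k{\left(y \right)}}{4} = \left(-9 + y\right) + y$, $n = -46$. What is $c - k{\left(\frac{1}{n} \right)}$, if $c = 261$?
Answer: $\frac{6835}{23} \approx 297.17$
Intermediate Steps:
$k{\left(y \right)} = -36 + 8 y$ ($k{\left(y \right)} = 4 \left(\left(-9 + y\right) + y\right) = 4 \left(-9 + 2 y\right) = -36 + 8 y$)
$c - k{\left(\frac{1}{n} \right)} = 261 - \left(-36 + \frac{8}{-46}\right) = 261 - \left(-36 + 8 \left(- \frac{1}{46}\right)\right) = 261 - \left(-36 - \frac{4}{23}\right) = 261 - - \frac{832}{23} = 261 + \frac{832}{23} = \frac{6835}{23}$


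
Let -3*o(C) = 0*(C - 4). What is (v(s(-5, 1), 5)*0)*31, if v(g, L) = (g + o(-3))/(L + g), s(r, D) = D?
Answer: 0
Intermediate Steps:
o(C) = 0 (o(C) = -0*(C - 4) = -0*(-4 + C) = -1/3*0 = 0)
v(g, L) = g/(L + g) (v(g, L) = (g + 0)/(L + g) = g/(L + g))
(v(s(-5, 1), 5)*0)*31 = ((1/(5 + 1))*0)*31 = ((1/6)*0)*31 = 0*31 = 0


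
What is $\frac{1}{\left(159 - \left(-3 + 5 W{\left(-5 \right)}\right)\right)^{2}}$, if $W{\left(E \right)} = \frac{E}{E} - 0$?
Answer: $\frac{1}{24649} \approx 4.057 \cdot 10^{-5}$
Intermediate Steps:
$W{\left(E \right)} = 1$ ($W{\left(E \right)} = 1 + 0 = 1$)
$\frac{1}{\left(159 - \left(-3 + 5 W{\left(-5 \right)}\right)\right)^{2}} = \frac{1}{\left(159 + \left(\left(-5\right) 1 + 3\right)\right)^{2}} = \frac{1}{\left(159 + \left(-5 + 3\right)\right)^{2}} = \frac{1}{\left(159 - 2\right)^{2}} = \frac{1}{157^{2}} = \frac{1}{24649}$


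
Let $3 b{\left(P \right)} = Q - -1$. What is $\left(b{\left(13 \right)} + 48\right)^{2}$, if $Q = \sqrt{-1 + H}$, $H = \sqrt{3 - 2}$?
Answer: $\frac{21025}{9} \approx 2336.1$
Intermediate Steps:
$H = 1$ ($H = \sqrt{1} = 1$)
$Q = 0$ ($Q = \sqrt{-1 + 1} = \sqrt{0} = 0$)
$b{\left(P \right)} = \frac{1}{3}$ ($b{\left(P \right)} = \frac{0 - -1}{3} = \frac{0 + 1}{3} = \frac{1}{3} \cdot 1 = \frac{1}{3}$)
$\left(b{\left(13 \right)} + 48\right)^{2} = \left(\frac{1}{3} + 48\right)^{2} = \left(\frac{145}{3}\right)^{2} = \frac{21025}{9}$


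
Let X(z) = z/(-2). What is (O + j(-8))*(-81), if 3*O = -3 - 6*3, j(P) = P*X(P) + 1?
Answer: 3078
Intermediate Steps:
X(z) = -z/2 (X(z) = z*(-1/2) = -z/2)
j(P) = 1 - P**2/2 (j(P) = P*(-P/2) + 1 = -P**2/2 + 1 = 1 - P**2/2)
O = -7 (O = (-3 - 6*3)/3 = (-3 - 18)/3 = (1/3)*(-21) = -7)
(O + j(-8))*(-81) = (-7 + (1 - 1/2*(-8)**2))*(-81) = (-7 + (1 - 1/2*64))*(-81) = (-7 + (1 - 32))*(-81) = (-7 - 31)*(-81) = -38*(-81) = 3078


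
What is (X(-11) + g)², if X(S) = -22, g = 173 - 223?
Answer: 5184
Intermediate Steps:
g = -50
(X(-11) + g)² = (-22 - 50)² = (-72)² = 5184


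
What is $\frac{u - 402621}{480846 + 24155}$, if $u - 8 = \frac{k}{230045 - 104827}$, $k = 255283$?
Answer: $- \frac{50414139351}{63235215218} \approx -0.79725$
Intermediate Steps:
$u = \frac{1257027}{125218}$ ($u = 8 + \frac{255283}{230045 - 104827} = 8 + \frac{255283}{125218} = \frac{1257027}{125218} \approx 10.039$)
$\frac{u - 402621}{480846 + 24155} = \frac{\frac{1257027}{125218} - 402621}{480846 + 24155} = - \frac{50414139351}{125218 \cdot 505001} = \left(- \frac{50414139351}{125218}\right) \frac{1}{505001} = - \frac{50414139351}{63235215218}$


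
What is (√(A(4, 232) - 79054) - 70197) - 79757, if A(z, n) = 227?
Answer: -149954 + I*√78827 ≈ -1.4995e+5 + 280.76*I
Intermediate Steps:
(√(A(4, 232) - 79054) - 70197) - 79757 = (√(227 - 79054) - 70197) - 79757 = (√(-78827) - 70197) - 79757 = (I*√78827 - 70197) - 79757 = (-70197 + I*√78827) - 79757 = -149954 + I*√78827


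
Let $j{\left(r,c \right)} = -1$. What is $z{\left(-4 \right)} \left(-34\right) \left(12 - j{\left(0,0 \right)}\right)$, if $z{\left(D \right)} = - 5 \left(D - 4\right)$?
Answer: $-17680$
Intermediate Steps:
$z{\left(D \right)} = 20 - 5 D$ ($z{\left(D \right)} = - 5 \left(-4 + D\right) = 20 - 5 D$)
$z{\left(-4 \right)} \left(-34\right) \left(12 - j{\left(0,0 \right)}\right) = \left(20 - -20\right) \left(-34\right) \left(12 - -1\right) = \left(20 + 20\right) \left(-34\right) \left(12 + 1\right) = 40 \left(-34\right) 13 = \left(-1360\right) 13 = -17680$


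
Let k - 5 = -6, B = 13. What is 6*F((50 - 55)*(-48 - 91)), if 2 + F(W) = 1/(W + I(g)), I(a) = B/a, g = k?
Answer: -4089/341 ≈ -11.991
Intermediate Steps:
k = -1 (k = 5 - 6 = -1)
g = -1
I(a) = 13/a
F(W) = -2 + 1/(-13 + W) (F(W) = -2 + 1/(W + 13/(-1)) = -2 + 1/(W + 13*(-1)) = -2 + 1/(W - 13) = -2 + 1/(-13 + W))
6*F((50 - 55)*(-48 - 91)) = 6*((27 - 2*(50 - 55)*(-48 - 91))/(-13 + (50 - 55)*(-48 - 91))) = 6*((27 - (-10)*(-139))/(-13 - 5*(-139))) = 6*((27 - 2*695)/(-13 + 695)) = 6*((27 - 1390)/682) = 6*((1/682)*(-1363)) = 6*(-1363/682) = -4089/341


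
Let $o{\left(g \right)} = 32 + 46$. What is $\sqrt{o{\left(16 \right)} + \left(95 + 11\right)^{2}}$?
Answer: $\sqrt{11314} \approx 106.37$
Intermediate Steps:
$o{\left(g \right)} = 78$
$\sqrt{o{\left(16 \right)} + \left(95 + 11\right)^{2}} = \sqrt{78 + \left(95 + 11\right)^{2}} = \sqrt{78 + 106^{2}} = \sqrt{78 + 11236} = \sqrt{11314}$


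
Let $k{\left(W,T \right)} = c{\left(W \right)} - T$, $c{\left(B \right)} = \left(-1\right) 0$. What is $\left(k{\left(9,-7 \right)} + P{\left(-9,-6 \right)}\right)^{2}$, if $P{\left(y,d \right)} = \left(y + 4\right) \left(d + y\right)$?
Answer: $6724$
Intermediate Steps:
$c{\left(B \right)} = 0$
$P{\left(y,d \right)} = \left(4 + y\right) \left(d + y\right)$
$k{\left(W,T \right)} = - T$ ($k{\left(W,T \right)} = 0 - T = - T$)
$\left(k{\left(9,-7 \right)} + P{\left(-9,-6 \right)}\right)^{2} = \left(\left(-1\right) \left(-7\right) + \left(\left(-9\right)^{2} + 4 \left(-6\right) + 4 \left(-9\right) - -54\right)\right)^{2} = \left(7 + \left(81 - 24 - 36 + 54\right)\right)^{2} = \left(7 + 75\right)^{2} = 82^{2} = 6724$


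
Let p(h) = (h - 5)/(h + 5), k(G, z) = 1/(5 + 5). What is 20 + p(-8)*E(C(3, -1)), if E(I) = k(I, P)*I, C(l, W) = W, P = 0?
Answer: 587/30 ≈ 19.567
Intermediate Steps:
k(G, z) = ⅒ (k(G, z) = 1/10 = ⅒)
p(h) = (-5 + h)/(5 + h)
E(I) = I/10
20 + p(-8)*E(C(3, -1)) = 20 + ((-5 - 8)/(5 - 8))*((⅒)*(-1)) = 20 + (-13/(-3))*(-⅒) = 20 - ⅓*(-13)*(-⅒) = 20 + (13/3)*(-⅒) = 20 - 13/30 = 587/30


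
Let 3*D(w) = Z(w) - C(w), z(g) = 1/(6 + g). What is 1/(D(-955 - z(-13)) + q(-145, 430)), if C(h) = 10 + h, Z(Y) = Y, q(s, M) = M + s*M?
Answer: -3/185770 ≈ -1.6149e-5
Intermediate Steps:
q(s, M) = M + M*s
D(w) = -10/3 (D(w) = (w - (10 + w))/3 = (w + (-10 - w))/3 = (⅓)*(-10) = -10/3)
1/(D(-955 - z(-13)) + q(-145, 430)) = 1/(-10/3 + 430*(1 - 145)) = 1/(-10/3 + 430*(-144)) = 1/(-10/3 - 61920) = 1/(-185770/3) = -3/185770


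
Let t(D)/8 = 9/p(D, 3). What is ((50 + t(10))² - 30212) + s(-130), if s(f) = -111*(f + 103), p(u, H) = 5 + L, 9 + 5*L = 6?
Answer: -2760115/121 ≈ -22811.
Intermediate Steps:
L = -⅗ (L = -9/5 + (⅕)*6 = -9/5 + 6/5 = -⅗ ≈ -0.60000)
p(u, H) = 22/5 (p(u, H) = 5 - ⅗ = 22/5)
t(D) = 180/11 (t(D) = 8*(9/(22/5)) = 8*(9*(5/22)) = 8*(45/22) = 180/11)
s(f) = -11433 - 111*f (s(f) = -111*(103 + f) = -11433 - 111*f)
((50 + t(10))² - 30212) + s(-130) = ((50 + 180/11)² - 30212) + (-11433 - 111*(-130)) = ((730/11)² - 30212) + (-11433 + 14430) = (532900/121 - 30212) + 2997 = -3122752/121 + 2997 = -2760115/121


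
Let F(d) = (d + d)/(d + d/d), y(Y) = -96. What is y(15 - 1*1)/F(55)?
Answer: -2688/55 ≈ -48.873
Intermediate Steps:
F(d) = 2*d/(1 + d) (F(d) = (2*d)/(d + 1) = (2*d)/(1 + d) = 2*d/(1 + d))
y(15 - 1*1)/F(55) = -96/(2*55/(1 + 55)) = -96/(2*55/56) = -96/(2*55*(1/56)) = -96/55/28 = -96*28/55 = -2688/55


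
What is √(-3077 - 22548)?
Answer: 25*I*√41 ≈ 160.08*I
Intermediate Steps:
√(-3077 - 22548) = √(-25625) = 25*I*√41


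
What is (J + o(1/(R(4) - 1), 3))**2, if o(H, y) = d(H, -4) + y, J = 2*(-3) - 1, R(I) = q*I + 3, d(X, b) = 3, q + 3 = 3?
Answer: 1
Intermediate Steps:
q = 0 (q = -3 + 3 = 0)
R(I) = 3 (R(I) = 0*I + 3 = 0 + 3 = 3)
J = -7 (J = -6 - 1 = -7)
o(H, y) = 3 + y
(J + o(1/(R(4) - 1), 3))**2 = (-7 + (3 + 3))**2 = (-7 + 6)**2 = (-1)**2 = 1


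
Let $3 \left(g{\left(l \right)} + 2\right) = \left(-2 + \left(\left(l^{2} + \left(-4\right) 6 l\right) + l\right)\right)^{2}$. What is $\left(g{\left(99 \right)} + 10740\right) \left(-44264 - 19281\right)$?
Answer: $- \frac{3597453894410}{3} \approx -1.1992 \cdot 10^{12}$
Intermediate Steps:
$g{\left(l \right)} = -2 + \frac{\left(-2 + l^{2} - 23 l\right)^{2}}{3}$ ($g{\left(l \right)} = -2 + \frac{\left(-2 + \left(\left(l^{2} + \left(-4\right) 6 l\right) + l\right)\right)^{2}}{3} = -2 + \frac{\left(-2 + \left(\left(l^{2} - 24 l\right) + l\right)\right)^{2}}{3} = -2 + \frac{\left(-2 + \left(l^{2} - 23 l\right)\right)^{2}}{3} = -2 + \frac{\left(-2 + l^{2} - 23 l\right)^{2}}{3}$)
$\left(g{\left(99 \right)} + 10740\right) \left(-44264 - 19281\right) = \left(\left(-2 + \frac{\left(2 - 99^{2} + 23 \cdot 99\right)^{2}}{3}\right) + 10740\right) \left(-44264 - 19281\right) = \left(\left(-2 + \frac{\left(2 - 9801 + 2277\right)^{2}}{3}\right) + 10740\right) \left(-63545\right) = \left(\left(-2 + \frac{\left(-7522\right)^{2}}{3}\right) + 10740\right) \left(-63545\right) = \left(\left(-2 + \frac{1}{3} \cdot 56580484\right) + 10740\right) \left(-63545\right) = \left(\left(-2 + \frac{56580484}{3}\right) + 10740\right) \left(-63545\right) = \left(\frac{56580478}{3} + 10740\right) \left(-63545\right) = \frac{56612698}{3} \left(-63545\right) = - \frac{3597453894410}{3}$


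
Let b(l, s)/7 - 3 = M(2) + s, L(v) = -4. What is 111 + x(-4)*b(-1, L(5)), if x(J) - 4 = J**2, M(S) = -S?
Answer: -309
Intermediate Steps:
b(l, s) = 7 + 7*s (b(l, s) = 21 + 7*(-1*2 + s) = 21 + 7*(-2 + s) = 21 + (-14 + 7*s) = 7 + 7*s)
x(J) = 4 + J**2
111 + x(-4)*b(-1, L(5)) = 111 + (4 + (-4)**2)*(7 + 7*(-4)) = 111 + (4 + 16)*(7 - 28) = 111 + 20*(-21) = 111 - 420 = -309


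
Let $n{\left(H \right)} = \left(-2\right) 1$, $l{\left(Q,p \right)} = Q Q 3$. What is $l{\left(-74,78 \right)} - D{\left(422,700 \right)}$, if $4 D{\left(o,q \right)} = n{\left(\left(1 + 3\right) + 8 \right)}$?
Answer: $\frac{32857}{2} \approx 16429.0$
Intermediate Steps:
$l{\left(Q,p \right)} = 3 Q^{2}$ ($l{\left(Q,p \right)} = Q^{2} \cdot 3 = 3 Q^{2}$)
$n{\left(H \right)} = -2$
$D{\left(o,q \right)} = - \frac{1}{2}$ ($D{\left(o,q \right)} = \frac{1}{4} \left(-2\right) = - \frac{1}{2}$)
$l{\left(-74,78 \right)} - D{\left(422,700 \right)} = 3 \left(-74\right)^{2} - - \frac{1}{2} = 3 \cdot 5476 + \frac{1}{2} = 16428 + \frac{1}{2} = \frac{32857}{2}$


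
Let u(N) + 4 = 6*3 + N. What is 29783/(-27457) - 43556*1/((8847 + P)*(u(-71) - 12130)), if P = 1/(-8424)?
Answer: -27040695621892459/24938152390437293 ≈ -1.0843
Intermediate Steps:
P = -1/8424 ≈ -0.00011871
u(N) = 14 + N (u(N) = -4 + (6*3 + N) = -4 + (18 + N) = 14 + N)
29783/(-27457) - 43556*1/((8847 + P)*(u(-71) - 12130)) = 29783/(-27457) - 43556*1/((8847 - 1/8424)*((14 - 71) - 12130)) = 29783*(-1/27457) - 43556*8424/(74527127*(-57 - 12130)) = -29783/27457 - 43556/((-12187*74527127/8424)) = -29783/27457 - 43556/(-908262096749/8424) = -29783/27457 - 43556*(-8424/908262096749) = -29783/27457 + 366915744/908262096749 = -27040695621892459/24938152390437293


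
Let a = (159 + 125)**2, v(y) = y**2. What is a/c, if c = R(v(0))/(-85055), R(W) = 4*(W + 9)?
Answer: -1715049020/9 ≈ -1.9056e+8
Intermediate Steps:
R(W) = 36 + 4*W (R(W) = 4*(9 + W) = 36 + 4*W)
c = -36/85055 (c = (36 + 4*0**2)/(-85055) = (36 + 4*0)*(-1/85055) = (36 + 0)*(-1/85055) = 36*(-1/85055) = -36/85055 ≈ -0.00042326)
a = 80656 (a = 284**2 = 80656)
a/c = 80656/(-36/85055) = 80656*(-85055/36) = -1715049020/9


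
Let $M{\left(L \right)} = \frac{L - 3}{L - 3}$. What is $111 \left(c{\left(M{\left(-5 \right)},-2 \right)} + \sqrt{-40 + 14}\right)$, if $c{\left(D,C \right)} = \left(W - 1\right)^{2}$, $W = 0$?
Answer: $111 + 111 i \sqrt{26} \approx 111.0 + 565.99 i$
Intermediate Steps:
$M{\left(L \right)} = 1$ ($M{\left(L \right)} = \frac{-3 + L}{-3 + L} = 1$)
$c{\left(D,C \right)} = 1$ ($c{\left(D,C \right)} = \left(0 - 1\right)^{2} = \left(-1\right)^{2} = 1$)
$111 \left(c{\left(M{\left(-5 \right)},-2 \right)} + \sqrt{-40 + 14}\right) = 111 \left(1 + \sqrt{-40 + 14}\right) = 111 \left(1 + \sqrt{-26}\right) = 111 \left(1 + i \sqrt{26}\right) = 111 + 111 i \sqrt{26}$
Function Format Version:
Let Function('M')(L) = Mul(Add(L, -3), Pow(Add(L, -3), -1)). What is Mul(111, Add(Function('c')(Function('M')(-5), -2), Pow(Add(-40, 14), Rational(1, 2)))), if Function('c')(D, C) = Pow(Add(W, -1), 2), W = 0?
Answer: Add(111, Mul(111, I, Pow(26, Rational(1, 2)))) ≈ Add(111.00, Mul(565.99, I))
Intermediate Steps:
Function('M')(L) = 1 (Function('M')(L) = Mul(Add(-3, L), Pow(Add(-3, L), -1)) = 1)
Function('c')(D, C) = 1 (Function('c')(D, C) = Pow(Add(0, -1), 2) = Pow(-1, 2) = 1)
Mul(111, Add(Function('c')(Function('M')(-5), -2), Pow(Add(-40, 14), Rational(1, 2)))) = Mul(111, Add(1, Pow(Add(-40, 14), Rational(1, 2)))) = Mul(111, Add(1, Pow(-26, Rational(1, 2)))) = Mul(111, Add(1, Mul(I, Pow(26, Rational(1, 2))))) = Add(111, Mul(111, I, Pow(26, Rational(1, 2))))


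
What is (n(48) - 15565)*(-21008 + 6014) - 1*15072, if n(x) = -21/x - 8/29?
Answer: 54143518323/232 ≈ 2.3338e+8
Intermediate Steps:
n(x) = -8/29 - 21/x (n(x) = -21/x - 8*1/29 = -21/x - 8/29 = -8/29 - 21/x)
(n(48) - 15565)*(-21008 + 6014) - 1*15072 = ((-8/29 - 21/48) - 15565)*(-21008 + 6014) - 1*15072 = ((-8/29 - 21*1/48) - 15565)*(-14994) - 15072 = ((-8/29 - 7/16) - 15565)*(-14994) - 15072 = (-331/464 - 15565)*(-14994) - 15072 = -7222491/464*(-14994) - 15072 = 54147015027/232 - 15072 = 54143518323/232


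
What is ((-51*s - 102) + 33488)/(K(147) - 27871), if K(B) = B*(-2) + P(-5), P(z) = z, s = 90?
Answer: -46/45 ≈ -1.0222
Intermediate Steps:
K(B) = -5 - 2*B (K(B) = B*(-2) - 5 = -2*B - 5 = -5 - 2*B)
((-51*s - 102) + 33488)/(K(147) - 27871) = ((-51*90 - 102) + 33488)/((-5 - 2*147) - 27871) = ((-4590 - 102) + 33488)/((-5 - 294) - 27871) = (-4692 + 33488)/(-299 - 27871) = 28796/(-28170) = 28796*(-1/28170) = -46/45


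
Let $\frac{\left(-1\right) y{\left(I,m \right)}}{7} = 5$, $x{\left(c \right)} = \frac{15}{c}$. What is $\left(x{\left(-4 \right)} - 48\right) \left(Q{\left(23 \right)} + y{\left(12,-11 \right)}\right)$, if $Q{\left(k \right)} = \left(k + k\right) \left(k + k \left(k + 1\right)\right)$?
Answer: $- \frac{5467905}{4} \approx -1.367 \cdot 10^{6}$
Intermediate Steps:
$Q{\left(k \right)} = 2 k \left(k + k \left(1 + k\right)\right)$
$y{\left(I,m \right)} = -35$ ($y{\left(I,m \right)} = \left(-7\right) 5 = -35$)
$\left(x{\left(-4 \right)} - 48\right) \left(Q{\left(23 \right)} + y{\left(12,-11 \right)}\right) = \left(\frac{15}{-4} - 48\right) \left(2 \cdot 23^{2} \left(2 + 23\right) - 35\right) = \left(15 \left(- \frac{1}{4}\right) - 48\right) \left(2 \cdot 529 \cdot 25 - 35\right) = \left(- \frac{15}{4} - 48\right) \left(26450 - 35\right) = \left(- \frac{207}{4}\right) 26415 = - \frac{5467905}{4}$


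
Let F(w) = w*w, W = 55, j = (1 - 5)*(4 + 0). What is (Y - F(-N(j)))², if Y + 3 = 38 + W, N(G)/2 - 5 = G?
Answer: 155236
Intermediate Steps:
j = -16 (j = -4*4 = -16)
N(G) = 10 + 2*G
Y = 90 (Y = -3 + (38 + 55) = -3 + 93 = 90)
F(w) = w²
(Y - F(-N(j)))² = (90 - (-(10 + 2*(-16)))²)² = (90 - (-(10 - 32))²)² = (90 - (-1*(-22))²)² = (90 - 1*22²)² = (90 - 1*484)² = (90 - 484)² = (-394)² = 155236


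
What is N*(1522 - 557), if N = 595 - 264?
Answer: 319415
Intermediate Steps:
N = 331
N*(1522 - 557) = 331*(1522 - 557) = 331*965 = 319415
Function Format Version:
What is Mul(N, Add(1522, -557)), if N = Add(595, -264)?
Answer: 319415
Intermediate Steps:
N = 331
Mul(N, Add(1522, -557)) = Mul(331, Add(1522, -557)) = Mul(331, 965) = 319415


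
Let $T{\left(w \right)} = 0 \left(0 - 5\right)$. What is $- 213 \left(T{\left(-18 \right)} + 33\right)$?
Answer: $-7029$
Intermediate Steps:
$T{\left(w \right)} = 0$ ($T{\left(w \right)} = 0 \left(-5\right) = 0$)
$- 213 \left(T{\left(-18 \right)} + 33\right) = - 213 \left(0 + 33\right) = \left(-213\right) 33 = -7029$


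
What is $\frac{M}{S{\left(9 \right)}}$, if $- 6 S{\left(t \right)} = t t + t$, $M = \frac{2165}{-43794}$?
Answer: $\frac{433}{131382} \approx 0.0032957$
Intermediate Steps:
$M = - \frac{2165}{43794}$ ($M = 2165 \left(- \frac{1}{43794}\right) = - \frac{2165}{43794} \approx -0.049436$)
$S{\left(t \right)} = - \frac{t}{6} - \frac{t^{2}}{6}$ ($S{\left(t \right)} = - \frac{t t + t}{6} = - \frac{t^{2} + t}{6} = - \frac{t + t^{2}}{6} = - \frac{t}{6} - \frac{t^{2}}{6}$)
$\frac{M}{S{\left(9 \right)}} = - \frac{2165}{43794 \left(\left(- \frac{1}{6}\right) 9 \left(1 + 9\right)\right)} = - \frac{2165}{43794 \left(\left(- \frac{1}{6}\right) 9 \cdot 10\right)} = - \frac{2165}{43794 \left(-15\right)} = \left(- \frac{2165}{43794}\right) \left(- \frac{1}{15}\right) = \frac{433}{131382}$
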